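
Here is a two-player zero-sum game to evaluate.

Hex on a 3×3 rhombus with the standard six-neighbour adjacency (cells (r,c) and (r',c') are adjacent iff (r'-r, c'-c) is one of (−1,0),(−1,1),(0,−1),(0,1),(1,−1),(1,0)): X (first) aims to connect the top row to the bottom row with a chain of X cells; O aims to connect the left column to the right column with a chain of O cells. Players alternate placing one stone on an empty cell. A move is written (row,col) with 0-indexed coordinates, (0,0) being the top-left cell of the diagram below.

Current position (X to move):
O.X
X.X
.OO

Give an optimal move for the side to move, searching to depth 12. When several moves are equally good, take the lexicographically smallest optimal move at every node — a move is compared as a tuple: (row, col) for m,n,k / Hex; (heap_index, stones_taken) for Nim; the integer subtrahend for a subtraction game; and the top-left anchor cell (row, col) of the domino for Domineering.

ply 1, X at O.X/X.X/.OO | (0,1)=-1→OXX/X.X/.OO; (1,1)=-1→O.X/XXX/.OO; (2,0)=+1→O.X/X.X/XOO*
ply 2, O at O.X/X.X/XOO | (0,1)=-1→OOX/X.X/XOO*; (1,1)=-1→O.X/XOX/XOO
ply 3, X at OOX/X.X/XOO | (1,1)=+1→OOX/XXX/XOO*
ply 4: OOX/XXX/XOO is terminal -1 (O); from O.X/X.X/.OO depth 12

X's best at [O.X/X.X/.OO]: (2,0)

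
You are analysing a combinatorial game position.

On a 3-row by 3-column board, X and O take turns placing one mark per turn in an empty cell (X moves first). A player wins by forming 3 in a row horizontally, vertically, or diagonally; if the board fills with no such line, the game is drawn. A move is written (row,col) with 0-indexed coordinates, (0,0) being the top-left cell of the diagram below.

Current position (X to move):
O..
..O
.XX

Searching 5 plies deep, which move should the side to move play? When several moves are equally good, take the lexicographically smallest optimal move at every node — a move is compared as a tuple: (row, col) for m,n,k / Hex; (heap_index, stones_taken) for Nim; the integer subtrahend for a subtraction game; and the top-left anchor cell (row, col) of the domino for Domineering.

X's best at [O../..O/.XX]: (0,1)

ply 1, X at O../..O/.XX | (0,1)=+1→OX./..O/.XX*; (0,2)=+0→O.X/..O/.XX; (1,0)=+0→O../X.O/.XX; (1,1)=+1→O../.XO/.XX; (2,0)=+1→O../..O/XXX
ply 2, O at OX./..O/.XX | (0,2)=-1→OXO/..O/.XX*; (1,0)=-1→OX./O.O/.XX; (1,1)=-1→OX./.OO/.XX; (2,0)=-1→OX./..O/OXX
ply 3, X at OXO/..O/.XX | (1,0)=+1→OXO/X.O/.XX*; (1,1)=+1→OXO/.XO/.XX; (2,0)=+1→OXO/..O/XXX
ply 4, O at OXO/X.O/.XX | (1,1)=-1→OXO/XOO/.XX*; (2,0)=-1→OXO/X.O/OXX
ply 5, X at OXO/XOO/.XX | (2,0)=+1→OXO/XOO/XXX*
ply 6: OXO/XOO/XXX is terminal -1 (O); from O../..O/.XX depth 5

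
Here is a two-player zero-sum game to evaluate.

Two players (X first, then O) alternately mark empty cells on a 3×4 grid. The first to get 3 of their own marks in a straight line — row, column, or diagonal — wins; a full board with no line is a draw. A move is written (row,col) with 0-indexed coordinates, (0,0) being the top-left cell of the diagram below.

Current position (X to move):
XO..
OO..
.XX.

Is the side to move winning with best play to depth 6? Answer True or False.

X winning at [XO../OO../.XX.]: True

p1 X@[XO../OO../.XX.]: (0,2)[XOX./OO../.XX.]-1 (0,3)[XO.X/OO../.XX.]-1 (1,2)[XO../OOX./.XX.]+1* (1,3)[XO../OO.X/.XX.]-1 (2,0)[XO../OO../XXX.]+1 (2,3)[XO../OO../.XXX]+1
p2 O@[XO../OOX./.XX.]: (0,2)[XOO./OOX./.XX.]-1* (0,3)[XO.O/OOX./.XX.]-1 (1,3)[XO../OOXO/.XX.]-1 (2,0)[XO../OOX./OXX.]-1 (2,3)[XO../OOX./.XXO]-1
p3 X@[XOO./OOX./.XX.]: (0,3)[XOOX/OOX./.XX.]+1* (1,3)[XOO./OOXX/.XX.]-1 (2,0)[XOO./OOX./XXX.]+1 (2,3)[XOO./OOX./.XXX]+1
p4 O@[XOOX/OOX./.XX.] terminal -1; root [XO../OO../.XX.] d6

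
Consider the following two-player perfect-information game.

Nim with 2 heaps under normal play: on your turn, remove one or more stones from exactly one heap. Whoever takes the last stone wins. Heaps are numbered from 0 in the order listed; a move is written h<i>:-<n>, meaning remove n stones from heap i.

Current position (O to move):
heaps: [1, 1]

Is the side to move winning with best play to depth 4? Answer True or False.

[(1,1)] O move#1: h0:-1:-1/(0,1)*, h1:-1:-1/(1,0)
[(0,1)] X move#2: h1:-1:+1/(0,0)*
[(0,0)] end (terminal -1, O#3); searched (1,1) to 4

O winning at [(1,1)]: False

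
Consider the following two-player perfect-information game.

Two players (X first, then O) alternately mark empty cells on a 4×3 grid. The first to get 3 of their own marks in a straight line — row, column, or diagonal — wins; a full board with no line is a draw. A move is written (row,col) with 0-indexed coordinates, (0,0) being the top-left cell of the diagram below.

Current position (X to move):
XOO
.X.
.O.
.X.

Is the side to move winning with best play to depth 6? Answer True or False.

X winning at [XOO/.X./.O./.X.]: True

[XOO/.X./.O./.X.] X move#1: (1,0):+1/XOO/XX./.O./.X.*, (1,2):+1/XOO/.XX/.O./.X., (2,0):+1/XOO/.X./XO./.X., (2,2):+1/XOO/.X./.OX/.X., (3,0):+1/XOO/.X./.O./XX., (3,2):+1/XOO/.X./.O./.XX
[XOO/XX./.O./.X.] O move#2: (1,2):-1/XOO/XXO/.O./.X.*, (2,0):-1/XOO/XX./OO./.X., (2,2):-1/XOO/XX./.OO/.X., (3,0):-1/XOO/XX./.O./OX., (3,2):-1/XOO/XX./.O./.XO
[XOO/XXO/.O./.X.] X move#3: (2,0):+1/XOO/XXO/XO./.X.*, (2,2):+1/XOO/XXO/.OX/.X., (3,0):-1/XOO/XXO/.O./XX., (3,2):-1/XOO/XXO/.O./.XX
[XOO/XXO/XO./.X.] end (terminal -1, O#4); searched XOO/.X./.O./.X. to 6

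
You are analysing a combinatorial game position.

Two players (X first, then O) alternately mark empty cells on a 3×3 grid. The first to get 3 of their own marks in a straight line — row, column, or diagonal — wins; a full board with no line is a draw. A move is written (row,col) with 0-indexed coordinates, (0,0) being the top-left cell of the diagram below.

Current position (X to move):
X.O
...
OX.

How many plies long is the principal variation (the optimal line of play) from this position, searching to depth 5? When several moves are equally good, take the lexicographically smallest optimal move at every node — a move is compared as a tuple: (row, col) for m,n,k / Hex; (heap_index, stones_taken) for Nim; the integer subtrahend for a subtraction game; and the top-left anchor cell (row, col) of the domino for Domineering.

PV length from [X.O/.../OX.]: 5 plies

ply 1, X at X.O/.../OX. | (0,1)=-1→XXO/.../OX.; (1,0)=-1→X.O/X../OX.; (1,1)=+1→X.O/.X./OX.*; (1,2)=-1→X.O/..X/OX.; (2,2)=-1→X.O/.../OXX
ply 2, O at X.O/.X./OX. | (0,1)=-1→XOO/.X./OX.*; (1,0)=-1→X.O/OX./OX.; (1,2)=-1→X.O/.XO/OX.; (2,2)=-1→X.O/.X./OXO
ply 3, X at XOO/.X./OX. | (1,0)=+1→XOO/XX./OX.*; (1,2)=+1→XOO/.XX/OX.; (2,2)=+1→XOO/.X./OXX
ply 4, O at XOO/XX./OX. | (1,2)=-1→XOO/XXO/OX.*; (2,2)=-1→XOO/XX./OXO
ply 5, X at XOO/XXO/OX. | (2,2)=+1→XOO/XXO/OXX*
ply 6: XOO/XXO/OXX is terminal -1 (O); from X.O/.../OX. depth 5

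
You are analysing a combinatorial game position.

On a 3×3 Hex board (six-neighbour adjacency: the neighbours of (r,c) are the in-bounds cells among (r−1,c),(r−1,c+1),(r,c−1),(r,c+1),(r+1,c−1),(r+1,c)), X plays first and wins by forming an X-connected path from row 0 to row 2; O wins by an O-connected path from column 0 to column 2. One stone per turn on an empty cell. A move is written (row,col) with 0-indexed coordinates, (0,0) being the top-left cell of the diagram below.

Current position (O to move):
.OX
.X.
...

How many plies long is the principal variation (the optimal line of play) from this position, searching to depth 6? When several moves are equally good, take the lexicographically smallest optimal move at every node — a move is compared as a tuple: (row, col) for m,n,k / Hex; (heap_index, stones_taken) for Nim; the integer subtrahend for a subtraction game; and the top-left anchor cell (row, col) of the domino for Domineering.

PV length from [.OX/.X./...]: 4 plies

[.OX/.X./...] O move#1: (0,0):-1/OOX/.X./...*, (1,0):-1/.OX/OX./..., (1,2):-1/.OX/.XO/..., (2,0):-1/.OX/.X./O.., (2,1):-1/.OX/.X./.O., (2,2):-1/.OX/.X./..O
[OOX/.X./...] X move#2: (1,0):+1/OOX/XX./...*, (1,2):+1/OOX/.XX/..., (2,0):+1/OOX/.X./X.., (2,1):+1/OOX/.X./.X., (2,2):+1/OOX/.X./..X
[OOX/XX./...] O move#3: (1,2):-1/OOX/XXO/...*, (2,0):-1/OOX/XX./O.., (2,1):-1/OOX/XX./.O., (2,2):-1/OOX/XX./..O
[OOX/XXO/...] X move#4: (2,0):+1/OOX/XXO/X..*, (2,1):+1/OOX/XXO/.X., (2,2):+1/OOX/XXO/..X
[OOX/XXO/X..] end (terminal -1, O#5); searched .OX/.X./... to 6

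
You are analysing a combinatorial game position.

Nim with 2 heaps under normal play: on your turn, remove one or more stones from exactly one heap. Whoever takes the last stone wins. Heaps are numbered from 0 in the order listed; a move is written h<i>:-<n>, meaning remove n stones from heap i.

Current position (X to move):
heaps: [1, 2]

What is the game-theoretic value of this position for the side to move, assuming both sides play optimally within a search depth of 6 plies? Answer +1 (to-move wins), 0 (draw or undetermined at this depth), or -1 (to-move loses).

[(1,2)] X move#1: h0:-1:-1/(0,2), h1:-1:+1/(1,1)*, h1:-2:-1/(1,0)
[(1,1)] O move#2: h0:-1:-1/(0,1)*, h1:-1:-1/(1,0)
[(0,1)] X move#3: h1:-1:+1/(0,0)*
[(0,0)] end (terminal -1, O#4); searched (1,2) to 6

value((1,2), X) = +1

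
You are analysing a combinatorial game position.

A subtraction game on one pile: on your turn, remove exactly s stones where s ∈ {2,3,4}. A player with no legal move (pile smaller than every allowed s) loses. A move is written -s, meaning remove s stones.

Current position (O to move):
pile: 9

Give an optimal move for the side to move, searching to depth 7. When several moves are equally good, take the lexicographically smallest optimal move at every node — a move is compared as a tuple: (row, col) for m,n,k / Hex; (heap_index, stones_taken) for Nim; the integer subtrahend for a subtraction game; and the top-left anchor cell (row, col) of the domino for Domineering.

p1 O@[9]: -2[7]+1* -3[6]+1 -4[5]-1
p2 X@[7]: -2[5]-1* -3[4]-1 -4[3]-1
p3 O@[5]: -2[3]-1 -3[2]-1 -4[1]+1*
p4 X@[1] terminal -1; root [9] d7

O's best at [9]: -2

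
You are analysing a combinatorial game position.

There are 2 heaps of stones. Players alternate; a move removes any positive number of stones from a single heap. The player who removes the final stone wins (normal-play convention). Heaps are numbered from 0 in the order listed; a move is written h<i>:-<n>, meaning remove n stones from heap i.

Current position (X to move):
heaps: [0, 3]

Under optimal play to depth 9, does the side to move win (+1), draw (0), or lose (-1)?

value((0,3), X) = +1

p1 X@[(0,3)]: h1:-1[(0,2)]-1 h1:-2[(0,1)]-1 h1:-3[(0,0)]+1*
p2 O@[(0,0)] terminal -1; root [(0,3)] d9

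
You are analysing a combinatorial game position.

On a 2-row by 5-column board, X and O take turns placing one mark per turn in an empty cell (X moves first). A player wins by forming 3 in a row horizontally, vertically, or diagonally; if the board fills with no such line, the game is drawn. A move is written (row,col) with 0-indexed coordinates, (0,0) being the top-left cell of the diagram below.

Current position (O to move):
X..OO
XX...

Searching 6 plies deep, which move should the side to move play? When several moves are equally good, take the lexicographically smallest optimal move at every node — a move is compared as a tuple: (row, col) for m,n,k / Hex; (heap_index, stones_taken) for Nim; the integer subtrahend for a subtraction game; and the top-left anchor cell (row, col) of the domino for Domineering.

O's best at [X..OO/XX...]: (0,2)

ply 1, O at X..OO/XX... | (0,1)=-1→XO.OO/XX...; (0,2)=+1→X.OOO/XX...*; (1,2)=+0→X..OO/XXO..; (1,3)=-1→X..OO/XX.O.; (1,4)=-1→X..OO/XX..O
ply 2: X.OOO/XX... is terminal -1 (X); from X..OO/XX... depth 6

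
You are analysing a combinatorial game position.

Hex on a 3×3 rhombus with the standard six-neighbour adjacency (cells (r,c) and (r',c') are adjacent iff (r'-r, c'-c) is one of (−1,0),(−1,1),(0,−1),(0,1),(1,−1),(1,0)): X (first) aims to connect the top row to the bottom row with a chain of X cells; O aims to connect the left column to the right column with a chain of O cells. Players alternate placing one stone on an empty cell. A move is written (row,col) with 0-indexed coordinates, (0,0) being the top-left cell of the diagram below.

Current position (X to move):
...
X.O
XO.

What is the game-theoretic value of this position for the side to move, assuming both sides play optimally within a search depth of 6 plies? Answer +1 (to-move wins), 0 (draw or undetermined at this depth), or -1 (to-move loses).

[.../X.O/XO.] X move#1: (0,0):+1/X../X.O/XO.*, (0,1):+1/.X./X.O/XO., (0,2):+1/..X/X.O/XO., (1,1):+1/.../XXO/XO., (2,2):+1/.../X.O/XOX
[X../X.O/XO.] end (terminal -1, O#2); searched .../X.O/XO. to 6

value(.../X.O/XO., X) = +1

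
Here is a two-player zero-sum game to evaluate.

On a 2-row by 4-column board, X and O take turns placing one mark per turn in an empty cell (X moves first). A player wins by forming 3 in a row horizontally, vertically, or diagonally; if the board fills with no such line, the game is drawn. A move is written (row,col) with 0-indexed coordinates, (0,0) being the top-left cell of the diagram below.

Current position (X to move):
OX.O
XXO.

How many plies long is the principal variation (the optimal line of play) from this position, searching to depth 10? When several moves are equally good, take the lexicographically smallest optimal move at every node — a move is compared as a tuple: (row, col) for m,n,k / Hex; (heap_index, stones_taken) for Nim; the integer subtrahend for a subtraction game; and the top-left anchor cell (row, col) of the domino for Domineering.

PV length from [OX.O/XXO.]: 2 plies

p1 X@[OX.O/XXO.]: (0,2)[OXXO/XXO.]+0* (1,3)[OX.O/XXOX]+0
p2 O@[OXXO/XXO.]: (1,3)[OXXO/XXOO]+0*
p3 X@[OXXO/XXOO] terminal +0; root [OX.O/XXO.] d10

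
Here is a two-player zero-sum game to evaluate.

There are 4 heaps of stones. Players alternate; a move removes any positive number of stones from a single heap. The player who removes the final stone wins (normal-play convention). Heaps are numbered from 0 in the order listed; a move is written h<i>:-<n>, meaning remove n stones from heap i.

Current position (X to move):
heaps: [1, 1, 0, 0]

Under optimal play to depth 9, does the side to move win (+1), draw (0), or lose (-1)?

[(1,1,0,0)] X move#1: h0:-1:-1/(0,1,0,0)*, h1:-1:-1/(1,0,0,0)
[(0,1,0,0)] O move#2: h1:-1:+1/(0,0,0,0)*
[(0,0,0,0)] end (terminal -1, X#3); searched (1,1,0,0) to 9

value((1,1,0,0), X) = -1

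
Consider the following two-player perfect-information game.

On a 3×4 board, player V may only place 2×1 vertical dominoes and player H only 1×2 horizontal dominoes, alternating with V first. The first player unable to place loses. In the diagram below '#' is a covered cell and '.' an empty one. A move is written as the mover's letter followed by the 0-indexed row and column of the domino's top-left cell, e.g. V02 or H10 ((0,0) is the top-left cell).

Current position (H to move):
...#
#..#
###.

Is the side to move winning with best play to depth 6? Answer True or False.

p1 H@[...#/#..#/###.]: H00[##.#/#..#/###.]-1 H01[.###/#..#/###.]+1* H11[...#/####/###.]+1
p2 V@[.###/#..#/###.] terminal -1; root [...#/#..#/###.] d6

H winning at [...#/#..#/###.]: True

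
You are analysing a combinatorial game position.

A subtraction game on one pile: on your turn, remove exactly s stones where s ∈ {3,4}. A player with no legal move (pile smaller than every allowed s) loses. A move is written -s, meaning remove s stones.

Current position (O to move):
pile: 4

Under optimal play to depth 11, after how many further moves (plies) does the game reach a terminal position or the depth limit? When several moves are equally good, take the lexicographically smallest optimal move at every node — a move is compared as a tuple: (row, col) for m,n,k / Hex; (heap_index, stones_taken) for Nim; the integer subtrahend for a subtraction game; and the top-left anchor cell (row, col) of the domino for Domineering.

ply 1, O at 4 | -3=+1→1*; -4=+1→0
ply 2: 1 is terminal -1 (X); from 4 depth 11

PV length from [4]: 1 ply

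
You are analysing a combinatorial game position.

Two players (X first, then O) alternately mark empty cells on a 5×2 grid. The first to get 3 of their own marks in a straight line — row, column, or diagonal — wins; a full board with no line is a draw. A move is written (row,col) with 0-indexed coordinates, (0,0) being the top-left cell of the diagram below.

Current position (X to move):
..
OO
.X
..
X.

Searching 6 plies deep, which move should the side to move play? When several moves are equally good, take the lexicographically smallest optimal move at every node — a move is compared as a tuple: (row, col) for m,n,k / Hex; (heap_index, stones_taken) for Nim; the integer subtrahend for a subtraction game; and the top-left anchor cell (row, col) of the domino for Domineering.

X's best at [../OO/.X/../X.]: (0,0)

ply 1, X at ../OO/.X/../X. | (0,0)=+0→X./OO/.X/../X.*; (0,1)=-1→.X/OO/.X/../X.; (2,0)=+0→../OO/XX/../X.; (3,0)=+0→../OO/.X/X./X.; (3,1)=+0→../OO/.X/.X/X.; (4,1)=+0→../OO/.X/../XX
ply 2, O at X./OO/.X/../X. | (0,1)=+0→XO/OO/.X/../X.*; (2,0)=+0→X./OO/OX/../X.; (3,0)=+0→X./OO/.X/O./X.; (3,1)=+0→X./OO/.X/.O/X.; (4,1)=+0→X./OO/.X/../XO
ply 3, X at XO/OO/.X/../X. | (2,0)=+0→XO/OO/XX/../X.*; (3,0)=+0→XO/OO/.X/X./X.; (3,1)=+0→XO/OO/.X/.X/X.; (4,1)=+0→XO/OO/.X/../XX
ply 4, O at XO/OO/XX/../X. | (3,0)=+0→XO/OO/XX/O./X.*; (3,1)=-1→XO/OO/XX/.O/X.; (4,1)=-1→XO/OO/XX/../XO
ply 5, X at XO/OO/XX/O./X. | (3,1)=+0→XO/OO/XX/OX/X.*; (4,1)=+0→XO/OO/XX/O./XX
ply 6, O at XO/OO/XX/OX/X. | (4,1)=+0→XO/OO/XX/OX/XO*
ply 7: XO/OO/XX/OX/XO is terminal +0 (X); from ../OO/.X/../X. depth 6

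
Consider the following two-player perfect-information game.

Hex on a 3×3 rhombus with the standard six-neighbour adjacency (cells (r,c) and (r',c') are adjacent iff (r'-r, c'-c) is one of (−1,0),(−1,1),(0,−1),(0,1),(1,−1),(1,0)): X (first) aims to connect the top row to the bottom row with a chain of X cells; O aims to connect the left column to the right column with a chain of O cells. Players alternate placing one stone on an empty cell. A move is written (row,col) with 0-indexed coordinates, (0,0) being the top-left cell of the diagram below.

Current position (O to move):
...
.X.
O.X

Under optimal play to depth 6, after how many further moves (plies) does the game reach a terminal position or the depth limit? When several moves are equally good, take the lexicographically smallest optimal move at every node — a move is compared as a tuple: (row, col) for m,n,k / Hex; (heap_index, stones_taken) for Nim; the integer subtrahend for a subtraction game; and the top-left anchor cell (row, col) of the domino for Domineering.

[.../.X./O.X] O move#1: (0,0):-1/O../.X./O.X*, (0,1):-1/.O./.X./O.X, (0,2):-1/..O/.X./O.X, (1,0):-1/.../OX./O.X, (1,2):-1/.../.XO/O.X, (2,1):-1/.../.X./OOX
[O../.X./O.X] X move#2: (0,1):+1/OX./.X./O.X*, (0,2):+1/O.X/.X./O.X, (1,0):+1/O../XX./O.X, (1,2):+1/O../.XX/O.X, (2,1):+1/O../.X./OXX
[OX./.X./O.X] O move#3: (0,2):-1/OXO/.X./O.X*, (1,0):-1/OX./OX./O.X, (1,2):-1/OX./.XO/O.X, (2,1):-1/OX./.X./OOX
[OXO/.X./O.X] X move#4: (1,0):+1/OXO/XX./O.X*, (1,2):+1/OXO/.XX/O.X, (2,1):+1/OXO/.X./OXX
[OXO/XX./O.X] O move#5: (1,2):-1/OXO/XXO/O.X*, (2,1):-1/OXO/XX./OOX
[OXO/XXO/O.X] X move#6: (2,1):+1/OXO/XXO/OXX*
[OXO/XXO/OXX] end (terminal -1, O#7); searched .../.X./O.X to 6

PV length from [.../.X./O.X]: 6 plies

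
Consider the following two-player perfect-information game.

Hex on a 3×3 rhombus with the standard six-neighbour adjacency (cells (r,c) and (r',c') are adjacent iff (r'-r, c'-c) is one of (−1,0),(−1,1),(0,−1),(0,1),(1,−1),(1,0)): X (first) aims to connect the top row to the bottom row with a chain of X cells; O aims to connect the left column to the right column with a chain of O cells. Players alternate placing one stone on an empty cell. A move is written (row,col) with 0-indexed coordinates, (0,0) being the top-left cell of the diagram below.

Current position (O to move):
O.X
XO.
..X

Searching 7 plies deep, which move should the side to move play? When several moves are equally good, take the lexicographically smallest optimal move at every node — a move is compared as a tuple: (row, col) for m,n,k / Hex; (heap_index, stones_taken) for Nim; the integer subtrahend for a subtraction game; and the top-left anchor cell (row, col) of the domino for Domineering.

O's best at [O.X/XO./..X]: (1,2)

p1 O@[O.X/XO./..X]: (0,1)[OOX/XO./..X]-1 (1,2)[O.X/XOO/..X]+1* (2,0)[O.X/XO./O.X]-1 (2,1)[O.X/XO./.OX]-1
p2 X@[O.X/XOO/..X]: (0,1)[OXX/XOO/..X]-1* (2,0)[O.X/XOO/X.X]-1 (2,1)[O.X/XOO/.XX]-1
p3 O@[OXX/XOO/..X]: (2,0)[OXX/XOO/O.X]+1* (2,1)[OXX/XOO/.OX]-1
p4 X@[OXX/XOO/O.X] terminal -1; root [O.X/XO./..X] d7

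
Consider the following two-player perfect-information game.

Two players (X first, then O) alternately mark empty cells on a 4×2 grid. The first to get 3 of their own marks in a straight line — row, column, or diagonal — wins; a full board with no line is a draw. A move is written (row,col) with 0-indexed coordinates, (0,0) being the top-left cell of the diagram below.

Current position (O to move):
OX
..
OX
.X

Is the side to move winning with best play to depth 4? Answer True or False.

ply 1, O at OX/../OX/.X | (1,0)=+1→OX/O./OX/.X*; (1,1)=+0→OX/.O/OX/.X; (3,0)=-1→OX/../OX/OX
ply 2: OX/O./OX/.X is terminal -1 (X); from OX/../OX/.X depth 4

O winning at [OX/../OX/.X]: True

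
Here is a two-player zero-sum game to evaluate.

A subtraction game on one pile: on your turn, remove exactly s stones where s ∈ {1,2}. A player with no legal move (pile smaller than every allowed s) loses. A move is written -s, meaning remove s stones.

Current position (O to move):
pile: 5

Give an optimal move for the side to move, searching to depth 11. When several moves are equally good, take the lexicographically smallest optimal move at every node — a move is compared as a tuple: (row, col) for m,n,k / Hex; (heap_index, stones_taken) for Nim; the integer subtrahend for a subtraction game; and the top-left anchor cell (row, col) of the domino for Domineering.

O's best at [5]: -2

[5] O move#1: -1:-1/4, -2:+1/3*
[3] X move#2: -1:-1/2*, -2:-1/1
[2] O move#3: -1:-1/1, -2:+1/0*
[0] end (terminal -1, X#4); searched 5 to 11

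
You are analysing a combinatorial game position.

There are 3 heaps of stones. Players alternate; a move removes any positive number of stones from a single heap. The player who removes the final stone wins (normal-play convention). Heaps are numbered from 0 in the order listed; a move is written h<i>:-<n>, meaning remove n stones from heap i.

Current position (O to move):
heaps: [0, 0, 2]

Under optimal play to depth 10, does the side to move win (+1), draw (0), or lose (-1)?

[(0,0,2)] O move#1: h2:-1:-1/(0,0,1), h2:-2:+1/(0,0,0)*
[(0,0,0)] end (terminal -1, X#2); searched (0,0,2) to 10

value((0,0,2), O) = +1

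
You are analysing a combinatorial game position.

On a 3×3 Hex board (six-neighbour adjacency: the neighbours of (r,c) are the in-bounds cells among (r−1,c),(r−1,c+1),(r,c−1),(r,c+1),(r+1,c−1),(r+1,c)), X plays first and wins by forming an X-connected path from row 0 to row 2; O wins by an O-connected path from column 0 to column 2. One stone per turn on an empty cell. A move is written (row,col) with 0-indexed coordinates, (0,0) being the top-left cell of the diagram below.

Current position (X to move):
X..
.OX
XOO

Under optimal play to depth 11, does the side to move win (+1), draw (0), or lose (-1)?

ply 1, X at X../.OX/XOO | (0,1)=-1→XX./.OX/XOO; (0,2)=-1→X.X/.OX/XOO; (1,0)=+1→X../XOX/XOO*
ply 2: X../XOX/XOO is terminal -1 (O); from X../.OX/XOO depth 11

value(X../.OX/XOO, X) = +1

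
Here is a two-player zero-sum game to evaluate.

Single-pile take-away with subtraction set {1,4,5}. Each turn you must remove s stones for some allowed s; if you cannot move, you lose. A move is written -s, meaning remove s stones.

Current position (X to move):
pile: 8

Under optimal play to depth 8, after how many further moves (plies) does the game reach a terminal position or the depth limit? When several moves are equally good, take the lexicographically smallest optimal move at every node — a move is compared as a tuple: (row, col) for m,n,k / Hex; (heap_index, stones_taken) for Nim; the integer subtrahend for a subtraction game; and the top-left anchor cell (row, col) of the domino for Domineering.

ply 1, X at 8 | -1=-1→7*; -4=-1→4; -5=-1→3
ply 2, O at 7 | -1=-1→6; -4=-1→3; -5=+1→2*
ply 3, X at 2 | -1=-1→1*
ply 4, O at 1 | -1=+1→0*
ply 5: 0 is terminal -1 (X); from 8 depth 8

PV length from [8]: 4 plies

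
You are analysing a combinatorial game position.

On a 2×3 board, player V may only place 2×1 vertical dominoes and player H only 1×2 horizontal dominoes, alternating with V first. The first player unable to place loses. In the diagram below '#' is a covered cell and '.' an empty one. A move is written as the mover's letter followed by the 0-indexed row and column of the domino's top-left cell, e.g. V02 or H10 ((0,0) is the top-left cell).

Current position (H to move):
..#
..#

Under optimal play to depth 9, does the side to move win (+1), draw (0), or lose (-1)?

ply 1, H at ..#/..# | H00=+1→###/..#*; H10=+1→..#/###
ply 2: ###/..# is terminal -1 (V); from ..#/..# depth 9

value(..#/..#, H) = +1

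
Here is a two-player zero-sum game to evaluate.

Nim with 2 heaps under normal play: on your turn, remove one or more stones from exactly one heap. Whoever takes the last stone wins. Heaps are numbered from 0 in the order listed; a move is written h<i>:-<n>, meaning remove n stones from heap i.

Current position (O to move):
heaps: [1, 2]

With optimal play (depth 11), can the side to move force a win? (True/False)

ply 1, O at (1,2) | h0:-1=-1→(0,2); h1:-1=+1→(1,1)*; h1:-2=-1→(1,0)
ply 2, X at (1,1) | h0:-1=-1→(0,1)*; h1:-1=-1→(1,0)
ply 3, O at (0,1) | h1:-1=+1→(0,0)*
ply 4: (0,0) is terminal -1 (X); from (1,2) depth 11

O winning at [(1,2)]: True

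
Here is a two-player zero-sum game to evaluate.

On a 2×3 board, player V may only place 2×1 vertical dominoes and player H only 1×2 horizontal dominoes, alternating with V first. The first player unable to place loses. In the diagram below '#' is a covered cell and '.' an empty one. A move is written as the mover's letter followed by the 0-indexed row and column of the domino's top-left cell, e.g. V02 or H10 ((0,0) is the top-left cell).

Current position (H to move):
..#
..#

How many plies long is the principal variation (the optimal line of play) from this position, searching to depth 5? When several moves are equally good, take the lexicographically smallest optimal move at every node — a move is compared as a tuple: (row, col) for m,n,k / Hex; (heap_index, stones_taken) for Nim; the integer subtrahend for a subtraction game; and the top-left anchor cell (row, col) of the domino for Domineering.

PV length from [..#/..#]: 1 ply

[..#/..#] H move#1: H00:+1/###/..#*, H10:+1/..#/###
[###/..#] end (terminal -1, V#2); searched ..#/..# to 5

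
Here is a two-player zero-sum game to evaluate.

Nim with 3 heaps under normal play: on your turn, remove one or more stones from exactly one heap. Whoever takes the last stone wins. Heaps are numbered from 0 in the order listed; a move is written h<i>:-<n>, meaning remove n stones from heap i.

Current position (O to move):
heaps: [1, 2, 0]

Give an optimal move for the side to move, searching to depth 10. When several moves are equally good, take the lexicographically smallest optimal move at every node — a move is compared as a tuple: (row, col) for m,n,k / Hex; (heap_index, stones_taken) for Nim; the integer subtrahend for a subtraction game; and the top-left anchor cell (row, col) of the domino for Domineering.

[(1,2,0)] O move#1: h0:-1:-1/(0,2,0), h1:-1:+1/(1,1,0)*, h1:-2:-1/(1,0,0)
[(1,1,0)] X move#2: h0:-1:-1/(0,1,0)*, h1:-1:-1/(1,0,0)
[(0,1,0)] O move#3: h1:-1:+1/(0,0,0)*
[(0,0,0)] end (terminal -1, X#4); searched (1,2,0) to 10

O's best at [(1,2,0)]: h1:-1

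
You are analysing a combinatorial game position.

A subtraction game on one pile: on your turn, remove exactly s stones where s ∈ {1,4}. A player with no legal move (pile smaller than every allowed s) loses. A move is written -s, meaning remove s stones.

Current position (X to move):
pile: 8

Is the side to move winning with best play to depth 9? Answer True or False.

p1 X@[8]: -1[7]+1* -4[4]-1
p2 O@[7]: -1[6]-1* -4[3]-1
p3 X@[6]: -1[5]+1* -4[2]+1
p4 O@[5]: -1[4]-1* -4[1]-1
p5 X@[4]: -1[3]-1 -4[0]+1*
p6 O@[0] terminal -1; root [8] d9

X winning at [8]: True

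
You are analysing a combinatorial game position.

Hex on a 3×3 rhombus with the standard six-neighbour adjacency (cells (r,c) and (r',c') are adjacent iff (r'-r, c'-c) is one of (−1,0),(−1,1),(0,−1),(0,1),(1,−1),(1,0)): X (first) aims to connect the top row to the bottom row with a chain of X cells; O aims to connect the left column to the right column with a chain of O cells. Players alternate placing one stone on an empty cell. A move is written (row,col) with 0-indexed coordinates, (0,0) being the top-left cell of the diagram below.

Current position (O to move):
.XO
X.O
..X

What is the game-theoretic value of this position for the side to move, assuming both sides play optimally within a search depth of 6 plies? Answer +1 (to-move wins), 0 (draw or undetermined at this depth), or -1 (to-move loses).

value(.XO/X.O/..X, O) = +1

p1 O@[.XO/X.O/..X]: (0,0)[OXO/X.O/..X]-1 (1,1)[.XO/XOO/..X]-1 (2,0)[.XO/X.O/O.X]+1* (2,1)[.XO/X.O/.OX]-1
p2 X@[.XO/X.O/O.X]: (0,0)[XXO/X.O/O.X]-1* (1,1)[.XO/XXO/O.X]-1 (2,1)[.XO/X.O/OXX]-1
p3 O@[XXO/X.O/O.X]: (1,1)[XXO/XOO/O.X]+1* (2,1)[XXO/X.O/OOX]+1
p4 X@[XXO/XOO/O.X] terminal -1; root [.XO/X.O/..X] d6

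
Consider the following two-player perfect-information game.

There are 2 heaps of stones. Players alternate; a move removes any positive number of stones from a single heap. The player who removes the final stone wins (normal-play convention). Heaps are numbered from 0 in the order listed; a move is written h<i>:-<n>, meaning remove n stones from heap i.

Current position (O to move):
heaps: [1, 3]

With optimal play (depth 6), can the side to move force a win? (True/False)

O winning at [(1,3)]: True

[(1,3)] O move#1: h0:-1:-1/(0,3), h1:-1:-1/(1,2), h1:-2:+1/(1,1)*, h1:-3:-1/(1,0)
[(1,1)] X move#2: h0:-1:-1/(0,1)*, h1:-1:-1/(1,0)
[(0,1)] O move#3: h1:-1:+1/(0,0)*
[(0,0)] end (terminal -1, X#4); searched (1,3) to 6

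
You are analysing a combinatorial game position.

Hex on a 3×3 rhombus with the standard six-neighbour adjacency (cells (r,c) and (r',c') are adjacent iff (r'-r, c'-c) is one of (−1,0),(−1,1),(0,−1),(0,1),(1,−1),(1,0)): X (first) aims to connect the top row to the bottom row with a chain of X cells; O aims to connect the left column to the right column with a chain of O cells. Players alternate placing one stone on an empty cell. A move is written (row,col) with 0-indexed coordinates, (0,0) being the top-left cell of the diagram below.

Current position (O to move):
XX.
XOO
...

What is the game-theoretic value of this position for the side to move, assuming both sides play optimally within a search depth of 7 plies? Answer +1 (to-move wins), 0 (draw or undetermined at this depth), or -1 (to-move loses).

value(XX./XOO/..., O) = +1

[XX./XOO/...] O move#1: (0,2):-1/XXO/XOO/..., (2,0):+1/XX./XOO/O..*, (2,1):-1/XX./XOO/.O., (2,2):-1/XX./XOO/..O
[XX./XOO/O..] end (terminal -1, X#2); searched XX./XOO/... to 7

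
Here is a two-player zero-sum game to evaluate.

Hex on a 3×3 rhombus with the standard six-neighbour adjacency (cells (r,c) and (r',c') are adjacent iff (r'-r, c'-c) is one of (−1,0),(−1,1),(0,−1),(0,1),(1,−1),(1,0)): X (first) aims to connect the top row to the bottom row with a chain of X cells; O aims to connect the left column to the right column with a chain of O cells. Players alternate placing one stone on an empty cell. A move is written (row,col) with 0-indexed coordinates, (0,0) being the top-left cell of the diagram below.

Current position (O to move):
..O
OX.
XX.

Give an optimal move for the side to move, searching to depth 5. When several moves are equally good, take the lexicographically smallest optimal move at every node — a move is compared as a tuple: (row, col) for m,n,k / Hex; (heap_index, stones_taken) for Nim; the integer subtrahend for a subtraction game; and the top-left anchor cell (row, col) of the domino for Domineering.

O's best at [..O/OX./XX.]: (0,1)

p1 O@[..O/OX./XX.]: (0,0)[O.O/OX./XX.]-1 (0,1)[.OO/OX./XX.]+1* (1,2)[..O/OXO/XX.]-1 (2,2)[..O/OX./XXO]-1
p2 X@[.OO/OX./XX.] terminal -1; root [..O/OX./XX.] d5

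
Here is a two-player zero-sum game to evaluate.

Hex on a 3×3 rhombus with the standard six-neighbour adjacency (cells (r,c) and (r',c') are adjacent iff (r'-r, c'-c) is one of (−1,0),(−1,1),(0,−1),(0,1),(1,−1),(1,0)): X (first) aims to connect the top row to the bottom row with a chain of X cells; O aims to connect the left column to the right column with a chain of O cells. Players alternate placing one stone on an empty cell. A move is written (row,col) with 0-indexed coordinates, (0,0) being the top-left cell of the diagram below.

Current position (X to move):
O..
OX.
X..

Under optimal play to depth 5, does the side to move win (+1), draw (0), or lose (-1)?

p1 X@[O../OX./X..]: (0,1)[OX./OX./X..]+1* (0,2)[O.X/OX./X..]+1 (1,2)[O../OXX/X..]+1 (2,1)[O../OX./XX.]+1 (2,2)[O../OX./X.X]+1
p2 O@[OX./OX./X..] terminal -1; root [O../OX./X..] d5

value(O../OX./X.., X) = +1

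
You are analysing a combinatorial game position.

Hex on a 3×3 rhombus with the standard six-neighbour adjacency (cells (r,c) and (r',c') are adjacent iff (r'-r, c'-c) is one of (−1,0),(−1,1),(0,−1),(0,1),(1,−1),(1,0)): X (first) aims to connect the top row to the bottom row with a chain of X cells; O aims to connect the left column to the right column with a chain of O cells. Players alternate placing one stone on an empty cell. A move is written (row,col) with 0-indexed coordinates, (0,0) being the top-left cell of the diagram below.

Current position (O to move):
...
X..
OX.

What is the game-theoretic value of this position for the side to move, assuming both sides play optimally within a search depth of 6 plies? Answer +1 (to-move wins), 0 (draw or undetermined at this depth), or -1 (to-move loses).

value(.../X../OX., O) = +1

ply 1, O at .../X../OX. | (0,0)=-1→O../X../OX.; (0,1)=-1→.O./X../OX.; (0,2)=-1→..O/X../OX.; (1,1)=+1→.../XO./OX.*; (1,2)=-1→.../X.O/OX.; (2,2)=-1→.../X../OXO
ply 2, X at .../XO./OX. | (0,0)=-1→X../XO./OX.*; (0,1)=-1→.X./XO./OX.; (0,2)=-1→..X/XO./OX.; (1,2)=-1→.../XOX/OX.; (2,2)=-1→.../XO./OXX
ply 3, O at X../XO./OX. | (0,1)=+1→XO./XO./OX.*; (0,2)=+1→X.O/XO./OX.; (1,2)=+1→X../XOO/OX.; (2,2)=+1→X../XO./OXO
ply 4, X at XO./XO./OX. | (0,2)=-1→XOX/XO./OX.*; (1,2)=-1→XO./XOX/OX.; (2,2)=-1→XO./XO./OXX
ply 5, O at XOX/XO./OX. | (1,2)=+1→XOX/XOO/OX.*; (2,2)=-1→XOX/XO./OXO
ply 6: XOX/XOO/OX. is terminal -1 (X); from .../X../OX. depth 6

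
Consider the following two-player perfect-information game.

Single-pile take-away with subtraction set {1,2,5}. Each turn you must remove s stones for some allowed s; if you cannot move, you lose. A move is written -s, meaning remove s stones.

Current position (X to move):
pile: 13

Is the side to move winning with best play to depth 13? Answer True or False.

X winning at [13]: True

ply 1, X at 13 | -1=+1→12*; -2=-1→11; -5=-1→8
ply 2, O at 12 | -1=-1→11*; -2=-1→10; -5=-1→7
ply 3, X at 11 | -1=-1→10; -2=+1→9*; -5=+1→6
ply 4, O at 9 | -1=-1→8*; -2=-1→7; -5=-1→4
ply 5, X at 8 | -1=-1→7; -2=+1→6*; -5=+1→3
ply 6, O at 6 | -1=-1→5*; -2=-1→4; -5=-1→1
ply 7, X at 5 | -1=-1→4; -2=+1→3*; -5=+1→0
ply 8, O at 3 | -1=-1→2*; -2=-1→1
ply 9, X at 2 | -1=-1→1; -2=+1→0*
ply 10: 0 is terminal -1 (O); from 13 depth 13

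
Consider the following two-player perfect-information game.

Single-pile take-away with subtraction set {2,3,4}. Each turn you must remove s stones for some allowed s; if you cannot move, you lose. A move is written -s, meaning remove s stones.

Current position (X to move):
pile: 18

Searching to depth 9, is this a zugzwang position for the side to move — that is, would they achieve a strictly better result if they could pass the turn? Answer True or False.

zugzwang(18, X) = True

ply 1, X at 18 | -2=-1→16*; -3=-1→15; -4=-1→14
ply 2, O at 16 | -2=-1→14; -3=+1→13*; -4=+1→12
ply 3, X at 13 | -2=-1→11*; -3=-1→10; -4=-1→9
ply 4, O at 11 | -2=-1→9; -3=-1→8; -4=+1→7*
ply 5, X at 7 | -2=-1→5*; -3=-1→4; -4=-1→3
ply 6, O at 5 | -2=-1→3; -3=-1→2; -4=+1→1*
ply 7: 1 is terminal -1 (X); from 18 depth 9
pass branch (O moves first from the same position):
  | ply 1, O at 18 | -2=-1→16*; -3=-1→15; -4=-1→14
  | ply 2, X at 16 | -2=-1→14; -3=+1→13*; -4=+1→12
  | ply 3, O at 13 | -2=-1→11*; -3=-1→10; -4=-1→9
  | ply 4, X at 11 | -2=-1→9; -3=-1→8; -4=+1→7*
  | ply 5, O at 7 | -2=-1→5*; -3=-1→4; -4=-1→3
  | ply 6, X at 5 | -2=-1→3; -3=-1→2; -4=+1→1*
  | ply 7: 1 is terminal -1 (O); from 18 depth 9
X moving scores -1; X passing scores +1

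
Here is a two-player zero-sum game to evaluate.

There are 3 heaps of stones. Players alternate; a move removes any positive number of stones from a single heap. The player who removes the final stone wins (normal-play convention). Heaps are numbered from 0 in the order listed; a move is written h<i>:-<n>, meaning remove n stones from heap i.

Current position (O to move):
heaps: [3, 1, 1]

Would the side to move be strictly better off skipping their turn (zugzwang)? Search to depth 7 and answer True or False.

p1 O@[(3,1,1)]: h0:-1[(2,1,1)]-1 h0:-2[(1,1,1)]-1 h0:-3[(0,1,1)]+1* h1:-1[(3,0,1)]-1 h2:-1[(3,1,0)]-1
p2 X@[(0,1,1)]: h1:-1[(0,0,1)]-1* h2:-1[(0,1,0)]-1
p3 O@[(0,0,1)]: h2:-1[(0,0,0)]+1*
p4 X@[(0,0,0)] terminal -1; root [(3,1,1)] d7
suppose O passes — search the same position with X to move:
pass> p1 X@[(3,1,1)]: h0:-1[(2,1,1)]-1 h0:-2[(1,1,1)]-1 h0:-3[(0,1,1)]+1* h1:-1[(3,0,1)]-1 h2:-1[(3,1,0)]-1
pass> p2 O@[(0,1,1)]: h1:-1[(0,0,1)]-1* h2:-1[(0,1,0)]-1
pass> p3 X@[(0,0,1)]: h2:-1[(0,0,0)]+1*
pass> p4 O@[(0,0,0)] terminal -1; root [(3,1,1)] d7
for O: play +1, pass -1

zugzwang((3,1,1), O) = False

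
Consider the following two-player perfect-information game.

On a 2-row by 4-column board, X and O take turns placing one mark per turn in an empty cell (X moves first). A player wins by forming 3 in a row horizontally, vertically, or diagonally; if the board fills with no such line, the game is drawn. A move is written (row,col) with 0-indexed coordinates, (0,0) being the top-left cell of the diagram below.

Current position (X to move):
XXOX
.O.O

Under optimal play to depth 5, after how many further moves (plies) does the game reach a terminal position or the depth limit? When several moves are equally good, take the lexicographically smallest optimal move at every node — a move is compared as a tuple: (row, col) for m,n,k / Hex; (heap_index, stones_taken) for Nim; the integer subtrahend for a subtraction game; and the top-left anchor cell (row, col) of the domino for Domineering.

PV length from [XXOX/.O.O]: 2 plies

[XXOX/.O.O] X move#1: (1,0):-1/XXOX/XO.O, (1,2):+0/XXOX/.OXO*
[XXOX/.OXO] O move#2: (1,0):+0/XXOX/OOXO*
[XXOX/OOXO] end (terminal +0, X#3); searched XXOX/.O.O to 5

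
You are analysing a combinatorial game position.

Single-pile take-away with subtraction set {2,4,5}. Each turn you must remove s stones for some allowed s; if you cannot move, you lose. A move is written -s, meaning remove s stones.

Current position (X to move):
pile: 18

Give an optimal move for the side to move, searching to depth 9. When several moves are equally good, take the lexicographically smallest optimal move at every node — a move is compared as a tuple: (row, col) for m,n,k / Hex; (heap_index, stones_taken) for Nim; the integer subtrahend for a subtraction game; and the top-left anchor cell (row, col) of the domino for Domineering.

p1 X@[18]: -2[16]-1 -4[14]+1* -5[13]-1
p2 O@[14]: -2[12]-1* -4[10]-1 -5[9]-1
p3 X@[12]: -2[10]-1 -4[8]+1* -5[7]+1
p4 O@[8]: -2[6]-1* -4[4]-1 -5[3]-1
p5 X@[6]: -2[4]-1 -4[2]-1 -5[1]+1*
p6 O@[1] terminal -1; root [18] d9

X's best at [18]: -4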